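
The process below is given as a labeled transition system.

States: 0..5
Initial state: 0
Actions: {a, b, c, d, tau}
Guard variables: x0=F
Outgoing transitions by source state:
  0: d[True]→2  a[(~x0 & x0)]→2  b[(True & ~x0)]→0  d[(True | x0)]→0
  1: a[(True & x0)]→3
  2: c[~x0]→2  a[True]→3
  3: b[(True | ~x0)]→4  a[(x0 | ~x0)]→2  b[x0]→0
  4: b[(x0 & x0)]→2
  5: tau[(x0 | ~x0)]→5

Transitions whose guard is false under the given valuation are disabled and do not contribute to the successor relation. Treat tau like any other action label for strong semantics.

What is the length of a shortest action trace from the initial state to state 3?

BFS to 3:
  Layer 0: {0}
  Layer 1: {2}
  Layer 2: {3}
first hit 3 at d=2 via d·a

Answer: 2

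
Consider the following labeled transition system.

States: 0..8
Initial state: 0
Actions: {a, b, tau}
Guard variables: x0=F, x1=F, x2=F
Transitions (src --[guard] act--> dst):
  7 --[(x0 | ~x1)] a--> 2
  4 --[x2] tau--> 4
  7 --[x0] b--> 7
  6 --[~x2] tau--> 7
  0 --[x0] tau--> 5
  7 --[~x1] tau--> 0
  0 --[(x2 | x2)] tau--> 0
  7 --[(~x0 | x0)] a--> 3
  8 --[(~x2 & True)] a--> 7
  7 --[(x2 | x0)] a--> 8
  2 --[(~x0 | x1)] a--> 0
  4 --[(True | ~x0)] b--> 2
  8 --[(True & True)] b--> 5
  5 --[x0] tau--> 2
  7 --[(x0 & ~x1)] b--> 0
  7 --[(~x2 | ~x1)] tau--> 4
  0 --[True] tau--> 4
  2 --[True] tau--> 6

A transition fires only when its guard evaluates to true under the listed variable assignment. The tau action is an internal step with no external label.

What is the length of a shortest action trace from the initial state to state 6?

BFS to 6:
  Layer 0: {0}
  Layer 1: {4}
  Layer 2: {2}
  Layer 3: {6}
6 enters at depth 3; path tau·b·tau

Answer: 3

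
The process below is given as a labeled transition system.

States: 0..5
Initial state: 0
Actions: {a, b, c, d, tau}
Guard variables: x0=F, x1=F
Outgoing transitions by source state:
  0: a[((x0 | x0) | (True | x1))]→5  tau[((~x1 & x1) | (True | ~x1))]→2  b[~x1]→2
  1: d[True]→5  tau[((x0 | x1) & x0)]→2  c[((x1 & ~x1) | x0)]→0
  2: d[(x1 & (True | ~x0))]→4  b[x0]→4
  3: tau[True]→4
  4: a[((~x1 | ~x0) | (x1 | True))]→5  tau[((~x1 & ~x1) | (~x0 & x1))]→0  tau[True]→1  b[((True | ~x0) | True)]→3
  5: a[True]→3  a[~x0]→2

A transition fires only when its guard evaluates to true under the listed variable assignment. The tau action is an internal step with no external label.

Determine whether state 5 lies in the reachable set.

11 transition(s) survive guard evaluation.
depth 0: {0}
depth 1: {2,5}  now seen {0,2,5}
depth 2: {3}  now seen {0,2,3,5}
depth 3: {4}  now seen {0,2,3,4,5}
depth 4: {1}  now seen {0,1,2,3,4,5}
Reachable = {0,1,2,3,4,5}
trace reaching 5: a

Answer: REACHABLE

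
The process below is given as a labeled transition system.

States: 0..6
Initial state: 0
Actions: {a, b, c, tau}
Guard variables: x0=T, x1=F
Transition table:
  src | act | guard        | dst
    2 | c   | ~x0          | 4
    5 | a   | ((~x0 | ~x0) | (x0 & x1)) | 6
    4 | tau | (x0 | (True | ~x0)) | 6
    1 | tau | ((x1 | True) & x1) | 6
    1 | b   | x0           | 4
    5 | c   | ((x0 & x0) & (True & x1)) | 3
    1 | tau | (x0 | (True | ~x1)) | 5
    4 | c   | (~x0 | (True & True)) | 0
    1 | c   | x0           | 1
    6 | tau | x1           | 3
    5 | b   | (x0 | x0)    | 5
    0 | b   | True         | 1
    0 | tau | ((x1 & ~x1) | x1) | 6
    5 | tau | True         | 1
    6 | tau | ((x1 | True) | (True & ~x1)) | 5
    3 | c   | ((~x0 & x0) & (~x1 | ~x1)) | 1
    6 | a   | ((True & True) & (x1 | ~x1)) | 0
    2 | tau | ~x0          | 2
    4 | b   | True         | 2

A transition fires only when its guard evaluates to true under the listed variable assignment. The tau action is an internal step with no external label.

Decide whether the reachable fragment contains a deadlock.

R = {0,1,2,4,5,6}
  0: b→1  [1 exit(s)]
  1: b→4  c→1  tau→5  [3 exit(s)]
  2: ∅  [no exit]
  4: b→2  c→0  tau→6  [3 exit(s)]
  5: b→5  tau→1  [2 exit(s)]
  6: a→0  tau→5  [2 exit(s)]
Path to 2: b·b·b

Answer: DEADLOCK at state 2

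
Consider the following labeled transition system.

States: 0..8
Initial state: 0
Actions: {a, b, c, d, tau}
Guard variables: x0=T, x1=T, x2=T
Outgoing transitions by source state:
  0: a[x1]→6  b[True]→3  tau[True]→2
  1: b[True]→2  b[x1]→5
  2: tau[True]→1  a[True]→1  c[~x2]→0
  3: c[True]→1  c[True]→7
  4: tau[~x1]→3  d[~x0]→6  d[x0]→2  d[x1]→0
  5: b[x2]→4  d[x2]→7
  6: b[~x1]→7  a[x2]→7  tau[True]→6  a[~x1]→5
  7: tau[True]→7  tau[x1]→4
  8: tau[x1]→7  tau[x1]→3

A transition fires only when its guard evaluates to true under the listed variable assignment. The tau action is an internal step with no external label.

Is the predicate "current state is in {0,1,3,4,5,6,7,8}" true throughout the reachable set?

Answer: INVARIANT VIOLATED at state 2

Analysis:
Safe = {0,1,3,4,5,6,7,8}
Reachable = {0,1,2,3,4,5,6,7}
  0: ✓
  1: ✓
  2: ✗ unsafe
  3: ✓
  4: ✓
  5: ✓
  6: ✓
  7: ✓
reach 2 via tau — violates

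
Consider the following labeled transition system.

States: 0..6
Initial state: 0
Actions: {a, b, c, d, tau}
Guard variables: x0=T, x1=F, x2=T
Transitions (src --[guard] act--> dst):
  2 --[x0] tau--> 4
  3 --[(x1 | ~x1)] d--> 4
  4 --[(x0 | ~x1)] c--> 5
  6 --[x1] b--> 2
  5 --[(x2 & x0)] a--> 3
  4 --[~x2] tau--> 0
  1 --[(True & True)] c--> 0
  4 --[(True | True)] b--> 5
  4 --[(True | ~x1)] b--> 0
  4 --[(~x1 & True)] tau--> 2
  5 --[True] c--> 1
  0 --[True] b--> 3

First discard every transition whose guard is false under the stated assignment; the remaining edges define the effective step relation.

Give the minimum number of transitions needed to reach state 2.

Answer: 3

Working:
Breadth-first toward 2:
  depth 0: {0}
  depth 1: {3}
  depth 2: {4}
  depth 3: {2,5}
2 enters at depth 3; path b·d·tau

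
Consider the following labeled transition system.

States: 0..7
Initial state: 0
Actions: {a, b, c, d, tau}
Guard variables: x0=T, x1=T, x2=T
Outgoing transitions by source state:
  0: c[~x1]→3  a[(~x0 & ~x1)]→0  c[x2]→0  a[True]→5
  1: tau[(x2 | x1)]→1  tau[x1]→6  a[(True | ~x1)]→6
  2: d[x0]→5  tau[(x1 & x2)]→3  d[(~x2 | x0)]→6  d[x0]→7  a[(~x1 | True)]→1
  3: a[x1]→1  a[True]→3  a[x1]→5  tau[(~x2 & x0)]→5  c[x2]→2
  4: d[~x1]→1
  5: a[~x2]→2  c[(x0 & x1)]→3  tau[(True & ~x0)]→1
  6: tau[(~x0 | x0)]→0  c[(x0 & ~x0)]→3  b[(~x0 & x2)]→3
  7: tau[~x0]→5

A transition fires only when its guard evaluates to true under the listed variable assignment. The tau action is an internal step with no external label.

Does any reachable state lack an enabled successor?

Reach set: {0,1,2,3,5,6,7}
  0: a→5  c→0  [deg 2]
  1: a→6  tau→1  tau→6  [deg 3]
  2: a→1  d→5  d→6  d→7  tau→3  [deg 5]
  3: a→1  a→3  a→5  c→2  [deg 4]
  5: c→3  [deg 1]
  6: tau→0  [deg 1]
  7: ∅  [deadlock]
Path to 7: a·c·c·d

Answer: DEADLOCK at state 7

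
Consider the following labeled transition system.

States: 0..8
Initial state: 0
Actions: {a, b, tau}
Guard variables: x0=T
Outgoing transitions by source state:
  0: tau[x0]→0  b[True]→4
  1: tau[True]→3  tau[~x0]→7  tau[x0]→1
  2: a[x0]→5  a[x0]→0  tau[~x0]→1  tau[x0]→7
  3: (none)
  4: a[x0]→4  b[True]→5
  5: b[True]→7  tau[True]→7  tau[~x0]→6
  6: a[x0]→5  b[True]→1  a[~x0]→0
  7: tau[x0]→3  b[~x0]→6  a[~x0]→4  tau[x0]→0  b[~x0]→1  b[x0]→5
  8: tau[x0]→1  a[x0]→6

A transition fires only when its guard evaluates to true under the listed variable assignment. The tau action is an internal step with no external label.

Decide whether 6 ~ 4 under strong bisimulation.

Answer: NOT BISIMILAR

Trace:
Compute ~ classes (split until stable):
  round 0: {{0,1,2,3,4,5,6,7,8}}
  round 1: {{0,5,7},{1},{2,8},{3},{4,6}}
  round 2: {{0},{1},{2},{3},{4},{5},{6},{7},{8}}
stable after 3 split(s): 9 block(s)
6∈{6}, 4∈{4}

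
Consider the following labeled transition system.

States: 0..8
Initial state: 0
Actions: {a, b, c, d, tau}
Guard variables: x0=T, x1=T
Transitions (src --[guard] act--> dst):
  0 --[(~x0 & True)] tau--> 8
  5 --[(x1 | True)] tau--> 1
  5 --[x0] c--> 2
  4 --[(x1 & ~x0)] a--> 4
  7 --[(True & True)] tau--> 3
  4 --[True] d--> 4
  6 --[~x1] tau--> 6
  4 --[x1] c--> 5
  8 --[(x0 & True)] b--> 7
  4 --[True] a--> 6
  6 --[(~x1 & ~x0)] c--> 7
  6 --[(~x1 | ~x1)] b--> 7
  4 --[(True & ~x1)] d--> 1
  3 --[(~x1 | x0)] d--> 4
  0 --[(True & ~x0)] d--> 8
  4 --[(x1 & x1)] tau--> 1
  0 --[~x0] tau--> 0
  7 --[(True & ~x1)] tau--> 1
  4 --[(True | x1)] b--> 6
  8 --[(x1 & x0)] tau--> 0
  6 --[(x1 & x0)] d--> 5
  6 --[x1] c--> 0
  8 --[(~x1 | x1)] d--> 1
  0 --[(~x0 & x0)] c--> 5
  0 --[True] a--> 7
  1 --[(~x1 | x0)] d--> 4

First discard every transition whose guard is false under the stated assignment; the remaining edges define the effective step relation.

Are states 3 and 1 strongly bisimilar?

Refine partition for ~:
  P[0] = {{0,1,2,3,4,5,6,7,8}}
  P[1] = {{0},{1,3},{2},{4},{5},{6},{7},{8}}
stable after 2 split(s): 8 block(s)
class of 3: {1,3}; class of 1: {1,3}

Answer: BISIMILAR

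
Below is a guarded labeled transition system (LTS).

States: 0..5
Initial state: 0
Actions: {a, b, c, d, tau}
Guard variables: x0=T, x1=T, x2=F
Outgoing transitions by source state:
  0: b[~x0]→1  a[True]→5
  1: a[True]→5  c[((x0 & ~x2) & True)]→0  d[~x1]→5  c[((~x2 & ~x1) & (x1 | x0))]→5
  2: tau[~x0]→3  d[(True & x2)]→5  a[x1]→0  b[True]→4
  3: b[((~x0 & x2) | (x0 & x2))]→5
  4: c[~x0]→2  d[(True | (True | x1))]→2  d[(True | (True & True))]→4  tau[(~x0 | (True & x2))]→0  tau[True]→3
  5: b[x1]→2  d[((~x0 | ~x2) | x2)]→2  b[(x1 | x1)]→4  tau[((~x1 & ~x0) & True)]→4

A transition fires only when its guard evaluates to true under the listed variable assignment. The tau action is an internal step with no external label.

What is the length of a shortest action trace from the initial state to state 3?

Layered search for 3:
  L0 = {0}
  L1 = {5}
  L2 = {2,4}
  L3 = {3}
depth(3)=3, e.g. a·b·tau

Answer: 3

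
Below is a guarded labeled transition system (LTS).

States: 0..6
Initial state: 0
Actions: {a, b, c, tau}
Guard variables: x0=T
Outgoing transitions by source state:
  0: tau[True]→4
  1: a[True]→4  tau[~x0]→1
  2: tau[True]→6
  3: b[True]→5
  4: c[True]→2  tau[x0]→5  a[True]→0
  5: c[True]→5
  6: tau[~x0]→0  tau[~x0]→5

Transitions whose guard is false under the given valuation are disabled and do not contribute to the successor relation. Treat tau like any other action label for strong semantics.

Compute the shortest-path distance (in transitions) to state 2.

Answer: 2

Working:
Breadth-first toward 2:
  L0 = {0}
  L1 = {4}
  L2 = {2,5}
first hit 2 at d=2 via tau·c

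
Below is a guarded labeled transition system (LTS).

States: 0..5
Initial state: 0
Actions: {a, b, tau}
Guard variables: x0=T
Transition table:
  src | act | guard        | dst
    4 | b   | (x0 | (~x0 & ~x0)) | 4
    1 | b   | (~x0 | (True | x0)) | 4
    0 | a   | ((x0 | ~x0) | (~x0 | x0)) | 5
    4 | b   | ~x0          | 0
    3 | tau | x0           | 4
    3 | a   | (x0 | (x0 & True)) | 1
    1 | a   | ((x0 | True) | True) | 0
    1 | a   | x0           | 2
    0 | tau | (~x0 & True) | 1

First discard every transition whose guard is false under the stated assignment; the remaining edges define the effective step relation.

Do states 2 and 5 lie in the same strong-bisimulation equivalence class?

Answer: BISIMILAR

Analysis:
Bisimulation quotient by refinement:
  round 0: {{0,1,2,3,4,5}}
  round 1: {{0},{1},{2,5},{3},{4}}
5 equivalence class(es) (converged in 2)
[2]={2,5}  [5]={2,5}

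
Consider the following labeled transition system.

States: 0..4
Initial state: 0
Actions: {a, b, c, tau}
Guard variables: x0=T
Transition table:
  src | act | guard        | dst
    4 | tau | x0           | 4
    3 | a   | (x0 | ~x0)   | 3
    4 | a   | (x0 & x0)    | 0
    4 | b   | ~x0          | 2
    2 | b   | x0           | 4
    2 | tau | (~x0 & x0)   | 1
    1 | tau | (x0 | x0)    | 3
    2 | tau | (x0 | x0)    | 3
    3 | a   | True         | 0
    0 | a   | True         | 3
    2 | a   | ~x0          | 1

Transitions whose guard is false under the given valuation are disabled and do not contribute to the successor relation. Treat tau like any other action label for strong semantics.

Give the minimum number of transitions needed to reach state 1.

BFS to 1:
  Layer 0: {0}
  Layer 1: {3}
1 never appears.

Answer: UNREACHABLE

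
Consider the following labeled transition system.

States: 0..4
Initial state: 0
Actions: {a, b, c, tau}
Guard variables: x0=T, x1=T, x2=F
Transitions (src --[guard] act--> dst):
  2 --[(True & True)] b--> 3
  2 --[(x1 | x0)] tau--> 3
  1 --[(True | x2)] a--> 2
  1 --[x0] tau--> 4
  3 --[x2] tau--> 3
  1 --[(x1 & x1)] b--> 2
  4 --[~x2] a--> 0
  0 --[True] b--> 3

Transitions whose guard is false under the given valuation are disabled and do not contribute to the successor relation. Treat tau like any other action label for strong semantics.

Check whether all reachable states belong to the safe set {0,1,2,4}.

Allowed set {0,1,2,4}
R = {0,3}
  0: ok
  3: VIOLATES
counterexample path to 3: b

Answer: INVARIANT VIOLATED at state 3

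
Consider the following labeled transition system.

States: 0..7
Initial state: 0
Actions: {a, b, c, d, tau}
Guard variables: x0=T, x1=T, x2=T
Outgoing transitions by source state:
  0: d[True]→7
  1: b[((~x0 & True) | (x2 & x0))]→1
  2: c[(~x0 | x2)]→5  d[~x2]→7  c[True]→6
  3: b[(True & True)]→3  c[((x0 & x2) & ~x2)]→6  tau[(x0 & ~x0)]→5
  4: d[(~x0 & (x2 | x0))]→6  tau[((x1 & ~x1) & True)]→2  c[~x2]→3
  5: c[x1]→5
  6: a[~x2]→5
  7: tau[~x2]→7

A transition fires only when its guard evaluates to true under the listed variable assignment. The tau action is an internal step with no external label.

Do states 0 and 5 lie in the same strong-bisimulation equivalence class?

Answer: NOT BISIMILAR

Working:
Compute ~ classes (split until stable):
  round 0: {{0,1,2,3,4,5,6,7}}
  round 1: {{0},{1,3},{2,5},{4,6,7}}
  round 2: {{0},{1,3},{2},{4,6,7},{5}}
Fixed point at round 3; 5 class(es).
0∈{0}, 5∈{5}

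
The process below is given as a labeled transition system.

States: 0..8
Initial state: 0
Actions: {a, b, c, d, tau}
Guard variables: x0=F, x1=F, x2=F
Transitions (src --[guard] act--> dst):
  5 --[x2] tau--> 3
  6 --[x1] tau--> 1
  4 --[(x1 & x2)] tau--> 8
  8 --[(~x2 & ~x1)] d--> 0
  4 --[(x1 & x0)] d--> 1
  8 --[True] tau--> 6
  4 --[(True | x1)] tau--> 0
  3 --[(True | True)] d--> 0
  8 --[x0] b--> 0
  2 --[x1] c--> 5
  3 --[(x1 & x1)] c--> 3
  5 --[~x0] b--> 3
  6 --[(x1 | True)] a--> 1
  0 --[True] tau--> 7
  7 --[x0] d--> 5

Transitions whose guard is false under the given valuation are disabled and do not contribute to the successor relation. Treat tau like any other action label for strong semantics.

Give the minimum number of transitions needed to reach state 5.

Answer: UNREACHABLE

Trace:
BFS to 5:
  Layer 0: {0}
  Layer 1: {7}
5 never appears.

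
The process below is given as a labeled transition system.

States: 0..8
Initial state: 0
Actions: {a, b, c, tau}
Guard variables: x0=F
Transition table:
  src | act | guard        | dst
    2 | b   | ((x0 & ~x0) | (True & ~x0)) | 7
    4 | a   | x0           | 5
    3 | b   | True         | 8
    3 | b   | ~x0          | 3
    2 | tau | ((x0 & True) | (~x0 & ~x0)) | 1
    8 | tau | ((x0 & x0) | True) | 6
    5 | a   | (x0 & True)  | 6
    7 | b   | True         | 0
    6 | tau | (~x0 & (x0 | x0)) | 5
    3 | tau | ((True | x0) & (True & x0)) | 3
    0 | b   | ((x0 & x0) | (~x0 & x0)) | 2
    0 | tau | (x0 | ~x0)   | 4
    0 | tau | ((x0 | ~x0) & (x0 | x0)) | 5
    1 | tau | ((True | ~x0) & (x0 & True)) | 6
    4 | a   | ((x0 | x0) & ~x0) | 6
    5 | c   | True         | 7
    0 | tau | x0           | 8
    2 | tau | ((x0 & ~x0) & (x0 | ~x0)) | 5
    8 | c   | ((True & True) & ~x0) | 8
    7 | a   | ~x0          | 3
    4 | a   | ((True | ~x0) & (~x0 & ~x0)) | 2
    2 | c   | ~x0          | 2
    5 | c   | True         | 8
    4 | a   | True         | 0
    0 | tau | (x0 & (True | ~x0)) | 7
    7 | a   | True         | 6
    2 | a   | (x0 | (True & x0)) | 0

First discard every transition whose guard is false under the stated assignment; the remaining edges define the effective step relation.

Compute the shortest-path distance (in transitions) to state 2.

BFS to 2:
  L0 = {0}
  L1 = {4}
  L2 = {2}
first hit 2 at d=2 via tau·a

Answer: 2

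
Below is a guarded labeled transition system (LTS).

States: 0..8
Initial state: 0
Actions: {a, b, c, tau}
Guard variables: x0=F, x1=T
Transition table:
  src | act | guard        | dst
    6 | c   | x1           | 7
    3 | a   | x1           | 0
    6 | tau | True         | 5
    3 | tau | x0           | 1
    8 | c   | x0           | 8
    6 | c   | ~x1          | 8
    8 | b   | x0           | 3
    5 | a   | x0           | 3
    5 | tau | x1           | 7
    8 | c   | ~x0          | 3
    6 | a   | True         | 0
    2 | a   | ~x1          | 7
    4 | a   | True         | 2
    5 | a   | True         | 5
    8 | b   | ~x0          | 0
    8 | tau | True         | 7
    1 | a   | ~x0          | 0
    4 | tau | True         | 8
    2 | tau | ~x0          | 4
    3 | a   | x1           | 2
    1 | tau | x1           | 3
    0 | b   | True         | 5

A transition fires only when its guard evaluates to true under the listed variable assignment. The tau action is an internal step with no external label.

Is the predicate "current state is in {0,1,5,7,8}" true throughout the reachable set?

Answer: INVARIANT HOLDS

Working:
Safe = {0,1,5,7,8}
R = {0,5,7}
  0: safe
  5: safe
  7: safe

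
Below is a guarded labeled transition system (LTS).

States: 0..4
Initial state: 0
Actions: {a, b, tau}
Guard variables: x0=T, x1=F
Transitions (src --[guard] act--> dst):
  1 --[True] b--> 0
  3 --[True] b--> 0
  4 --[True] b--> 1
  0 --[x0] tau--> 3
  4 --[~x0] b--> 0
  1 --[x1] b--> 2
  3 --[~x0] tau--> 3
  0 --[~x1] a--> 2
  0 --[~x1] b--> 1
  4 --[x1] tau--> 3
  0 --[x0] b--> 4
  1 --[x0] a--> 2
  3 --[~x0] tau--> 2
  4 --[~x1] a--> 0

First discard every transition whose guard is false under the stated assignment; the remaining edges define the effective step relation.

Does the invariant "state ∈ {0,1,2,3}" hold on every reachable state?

Answer: INVARIANT VIOLATED at state 4

Analysis:
Allowed set {0,1,2,3}
R = {0,1,2,3,4}
  0: ok
  1: ok
  2: ok
  3: ok
  4: VIOLATES
witness against invariant: b → 4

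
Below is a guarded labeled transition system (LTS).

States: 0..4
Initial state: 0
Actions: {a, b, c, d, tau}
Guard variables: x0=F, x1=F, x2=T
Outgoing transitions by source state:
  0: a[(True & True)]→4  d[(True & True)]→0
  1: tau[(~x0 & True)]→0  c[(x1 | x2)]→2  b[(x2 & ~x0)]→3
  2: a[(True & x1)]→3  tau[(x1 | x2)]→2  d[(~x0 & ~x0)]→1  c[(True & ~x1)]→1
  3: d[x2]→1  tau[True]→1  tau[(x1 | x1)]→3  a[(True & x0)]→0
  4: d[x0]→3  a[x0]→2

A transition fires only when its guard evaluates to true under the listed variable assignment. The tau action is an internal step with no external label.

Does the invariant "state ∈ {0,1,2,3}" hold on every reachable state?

Answer: INVARIANT VIOLATED at state 4

Trace:
Inv-set: {0,1,2,3}
Reach set: {0,4}
  0: safe
  4: outside
reach 4 via a — violates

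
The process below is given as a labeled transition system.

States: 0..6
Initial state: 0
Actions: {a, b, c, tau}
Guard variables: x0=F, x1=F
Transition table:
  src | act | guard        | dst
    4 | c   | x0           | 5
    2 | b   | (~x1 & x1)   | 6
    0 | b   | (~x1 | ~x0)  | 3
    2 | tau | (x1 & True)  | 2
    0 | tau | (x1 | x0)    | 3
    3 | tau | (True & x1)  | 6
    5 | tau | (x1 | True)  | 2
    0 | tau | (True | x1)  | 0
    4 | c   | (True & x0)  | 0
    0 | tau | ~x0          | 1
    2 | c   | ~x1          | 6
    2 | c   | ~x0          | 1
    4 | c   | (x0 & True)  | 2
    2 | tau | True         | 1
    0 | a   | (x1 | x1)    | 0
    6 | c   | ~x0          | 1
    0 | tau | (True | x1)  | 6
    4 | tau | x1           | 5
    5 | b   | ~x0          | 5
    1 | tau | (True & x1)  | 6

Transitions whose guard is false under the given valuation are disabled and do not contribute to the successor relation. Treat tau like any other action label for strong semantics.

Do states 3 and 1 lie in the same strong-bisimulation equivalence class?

Refine partition for ~:
  π0 = {{0,1,2,3,4,5,6}}
  π1 = {{0,5},{1,3,4},{2},{6}}
  π2 = {{0},{1,3,4},{2},{5},{6}}
stable after 3 split(s): 5 block(s)
class of 3: {1,3,4}; class of 1: {1,3,4}

Answer: BISIMILAR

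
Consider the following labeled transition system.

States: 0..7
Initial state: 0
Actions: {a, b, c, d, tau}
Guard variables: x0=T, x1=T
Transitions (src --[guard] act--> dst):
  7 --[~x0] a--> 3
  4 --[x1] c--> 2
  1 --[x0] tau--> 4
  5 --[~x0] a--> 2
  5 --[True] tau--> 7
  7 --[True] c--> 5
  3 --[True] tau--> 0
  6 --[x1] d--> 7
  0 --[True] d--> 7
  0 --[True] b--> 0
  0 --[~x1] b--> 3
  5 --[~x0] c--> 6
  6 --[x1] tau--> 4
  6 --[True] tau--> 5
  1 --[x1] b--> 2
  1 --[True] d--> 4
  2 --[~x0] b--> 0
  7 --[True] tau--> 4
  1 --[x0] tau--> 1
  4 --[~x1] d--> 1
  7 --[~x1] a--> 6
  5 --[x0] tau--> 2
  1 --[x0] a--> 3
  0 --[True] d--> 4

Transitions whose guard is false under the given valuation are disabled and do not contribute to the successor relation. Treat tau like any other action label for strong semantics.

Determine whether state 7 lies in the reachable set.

Answer: REACHABLE

Analysis:
17 transition(s) survive guard evaluation.
Layer 0: {0}
Layer 1: {4,7}  cumulative {0,4,7}
Layer 2: {2,5}  cumulative {0,2,4,5,7}
Reachable = {0,2,4,5,7}
witness 7: d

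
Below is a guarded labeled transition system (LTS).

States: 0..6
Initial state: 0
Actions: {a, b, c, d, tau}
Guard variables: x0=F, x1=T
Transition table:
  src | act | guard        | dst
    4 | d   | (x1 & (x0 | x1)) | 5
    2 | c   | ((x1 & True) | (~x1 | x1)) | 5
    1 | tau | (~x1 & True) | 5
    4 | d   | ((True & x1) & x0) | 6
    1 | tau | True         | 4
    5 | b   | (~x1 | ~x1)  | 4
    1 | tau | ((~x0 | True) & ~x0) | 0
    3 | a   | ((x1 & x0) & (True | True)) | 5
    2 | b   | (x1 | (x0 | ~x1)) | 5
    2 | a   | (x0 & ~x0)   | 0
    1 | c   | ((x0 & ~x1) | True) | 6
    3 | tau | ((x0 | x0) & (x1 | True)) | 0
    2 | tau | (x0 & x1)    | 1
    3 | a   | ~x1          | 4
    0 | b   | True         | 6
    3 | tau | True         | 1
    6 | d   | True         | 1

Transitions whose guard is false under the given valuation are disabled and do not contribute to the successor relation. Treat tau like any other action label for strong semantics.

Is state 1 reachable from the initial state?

Answer: REACHABLE

Analysis:
Guard filter leaves 9 enabled edge(s).
Layer 0: {0}
Layer 1: {6}  now seen {0,6}
Layer 2: {1}  now seen {0,1,6}
Layer 3: {4}  now seen {0,1,4,6}
Layer 4: {5}  now seen {0,1,4,5,6}
Reach set: {0,1,4,5,6}
trace reaching 1: b·d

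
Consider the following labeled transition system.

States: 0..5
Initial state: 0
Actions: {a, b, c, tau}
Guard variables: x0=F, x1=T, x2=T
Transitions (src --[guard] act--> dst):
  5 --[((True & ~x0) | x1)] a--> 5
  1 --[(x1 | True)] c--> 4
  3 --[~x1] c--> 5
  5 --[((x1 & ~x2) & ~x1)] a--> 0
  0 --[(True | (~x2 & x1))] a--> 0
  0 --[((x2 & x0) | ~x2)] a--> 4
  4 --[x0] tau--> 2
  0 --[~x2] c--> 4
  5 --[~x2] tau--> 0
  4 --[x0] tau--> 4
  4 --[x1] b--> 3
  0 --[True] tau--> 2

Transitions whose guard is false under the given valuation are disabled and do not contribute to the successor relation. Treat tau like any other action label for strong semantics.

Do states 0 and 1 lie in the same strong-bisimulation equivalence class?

Answer: NOT BISIMILAR

Trace:
Bisimulation quotient by refinement:
  π0 = {{0,1,2,3,4,5}}
  π1 = {{0},{1},{2,3},{4},{5}}
stable after 2 split(s): 5 block(s)
class of 0: {0}; class of 1: {1}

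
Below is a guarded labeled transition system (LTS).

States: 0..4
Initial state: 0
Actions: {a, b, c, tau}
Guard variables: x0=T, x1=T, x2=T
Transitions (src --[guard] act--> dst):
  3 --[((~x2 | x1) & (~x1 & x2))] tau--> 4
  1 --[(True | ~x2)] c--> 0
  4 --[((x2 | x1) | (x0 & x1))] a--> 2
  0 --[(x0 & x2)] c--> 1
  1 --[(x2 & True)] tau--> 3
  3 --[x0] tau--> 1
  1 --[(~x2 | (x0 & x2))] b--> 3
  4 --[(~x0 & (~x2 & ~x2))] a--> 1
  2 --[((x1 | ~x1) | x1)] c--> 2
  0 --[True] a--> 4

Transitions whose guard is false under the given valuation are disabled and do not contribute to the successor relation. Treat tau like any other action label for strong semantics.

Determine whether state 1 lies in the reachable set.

After dropping false guards: 8 live edges.
Layer 0: {0}
Layer 1: {1,4}  now seen {0,1,4}
Layer 2: {2,3}  now seen {0,1,2,3,4}
Reachable = {0,1,2,3,4}
witness 1: c

Answer: REACHABLE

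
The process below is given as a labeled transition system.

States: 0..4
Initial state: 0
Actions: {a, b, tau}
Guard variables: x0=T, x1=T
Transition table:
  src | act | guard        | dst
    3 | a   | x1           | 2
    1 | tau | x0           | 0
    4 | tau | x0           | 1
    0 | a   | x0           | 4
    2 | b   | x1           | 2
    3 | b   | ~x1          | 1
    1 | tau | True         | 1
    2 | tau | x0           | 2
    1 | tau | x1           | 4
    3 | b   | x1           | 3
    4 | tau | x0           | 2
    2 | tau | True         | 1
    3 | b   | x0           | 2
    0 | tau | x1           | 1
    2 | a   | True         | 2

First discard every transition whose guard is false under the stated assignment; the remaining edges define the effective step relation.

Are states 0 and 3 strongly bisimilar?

Answer: NOT BISIMILAR

Working:
Bisimulation quotient by refinement:
  π0 = {{0,1,2,3,4}}
  π1 = {{0},{1,4},{2},{3}}
  π2 = {{0},{1},{2},{3},{4}}
stable after 3 split(s): 5 block(s)
0∈{0}, 3∈{3}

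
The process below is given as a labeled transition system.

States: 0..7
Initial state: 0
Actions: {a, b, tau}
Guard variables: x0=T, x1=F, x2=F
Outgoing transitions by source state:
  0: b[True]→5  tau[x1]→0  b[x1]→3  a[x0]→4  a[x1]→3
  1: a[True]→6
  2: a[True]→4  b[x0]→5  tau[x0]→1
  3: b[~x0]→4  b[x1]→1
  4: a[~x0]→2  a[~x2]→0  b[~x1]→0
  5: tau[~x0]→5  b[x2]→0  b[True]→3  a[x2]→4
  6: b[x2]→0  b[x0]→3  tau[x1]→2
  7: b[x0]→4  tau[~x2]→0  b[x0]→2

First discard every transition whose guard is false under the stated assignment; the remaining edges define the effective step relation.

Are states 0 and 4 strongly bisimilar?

Answer: NOT BISIMILAR

Analysis:
Compute ~ classes (split until stable):
  P[0] = {{0,1,2,3,4,5,6,7}}
  P[1] = {{0,4},{1},{2},{3},{5,6},{7}}
  P[2] = {{0},{1},{2},{3},{4},{5,6},{7}}
Fixed point at round 3; 7 class(es).
[0]={0}  [4]={4}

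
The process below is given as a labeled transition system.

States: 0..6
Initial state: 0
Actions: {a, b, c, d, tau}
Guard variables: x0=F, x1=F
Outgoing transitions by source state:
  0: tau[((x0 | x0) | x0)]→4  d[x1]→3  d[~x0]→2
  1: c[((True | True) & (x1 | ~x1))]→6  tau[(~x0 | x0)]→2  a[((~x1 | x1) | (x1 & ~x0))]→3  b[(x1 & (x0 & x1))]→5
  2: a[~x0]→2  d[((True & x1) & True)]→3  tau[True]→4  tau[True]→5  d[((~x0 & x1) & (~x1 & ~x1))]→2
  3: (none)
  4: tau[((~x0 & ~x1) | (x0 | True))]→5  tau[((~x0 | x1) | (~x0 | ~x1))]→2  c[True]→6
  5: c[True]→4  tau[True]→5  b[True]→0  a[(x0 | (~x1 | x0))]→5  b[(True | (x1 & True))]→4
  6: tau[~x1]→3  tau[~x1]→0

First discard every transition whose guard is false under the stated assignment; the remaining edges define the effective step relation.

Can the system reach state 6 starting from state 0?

Answer: REACHABLE

Working:
After dropping false guards: 17 live edges.
L0 = {0}
L1 = {2}  cumulative {0,2}
L2 = {4,5}  cumulative {0,2,4,5}
L3 = {6}  cumulative {0,2,4,5,6}
L4 = {3}  cumulative {0,2,3,4,5,6}
Reachable = {0,2,3,4,5,6}
trace reaching 6: d·tau·c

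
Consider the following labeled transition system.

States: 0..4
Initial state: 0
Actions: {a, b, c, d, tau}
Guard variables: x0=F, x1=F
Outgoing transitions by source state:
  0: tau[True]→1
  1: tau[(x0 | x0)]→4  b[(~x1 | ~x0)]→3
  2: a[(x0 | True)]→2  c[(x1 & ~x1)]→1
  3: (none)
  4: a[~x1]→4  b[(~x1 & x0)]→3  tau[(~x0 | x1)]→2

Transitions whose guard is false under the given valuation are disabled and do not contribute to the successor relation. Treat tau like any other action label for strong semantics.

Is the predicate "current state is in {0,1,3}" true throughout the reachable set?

Answer: INVARIANT HOLDS

Working:
Allowed set {0,1,3}
R = {0,1,3}
  0: ok
  1: ok
  3: ok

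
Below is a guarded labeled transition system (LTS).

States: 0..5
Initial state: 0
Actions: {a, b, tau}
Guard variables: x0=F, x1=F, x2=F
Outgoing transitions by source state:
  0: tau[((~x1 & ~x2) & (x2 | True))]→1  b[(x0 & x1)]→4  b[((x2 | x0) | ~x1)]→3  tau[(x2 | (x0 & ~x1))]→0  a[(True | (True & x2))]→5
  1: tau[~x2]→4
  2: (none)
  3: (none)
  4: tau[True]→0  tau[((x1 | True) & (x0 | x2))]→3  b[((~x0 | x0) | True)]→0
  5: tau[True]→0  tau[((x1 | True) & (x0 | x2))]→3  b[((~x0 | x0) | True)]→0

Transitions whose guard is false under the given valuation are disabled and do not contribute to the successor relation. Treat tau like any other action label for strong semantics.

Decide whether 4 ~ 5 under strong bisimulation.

Refine partition for ~:
  π0 = {{0,1,2,3,4,5}}
  π1 = {{0},{1},{2,3},{4,5}}
Fixed point at round 2; 4 class(es).
4∈{4,5}, 5∈{4,5}

Answer: BISIMILAR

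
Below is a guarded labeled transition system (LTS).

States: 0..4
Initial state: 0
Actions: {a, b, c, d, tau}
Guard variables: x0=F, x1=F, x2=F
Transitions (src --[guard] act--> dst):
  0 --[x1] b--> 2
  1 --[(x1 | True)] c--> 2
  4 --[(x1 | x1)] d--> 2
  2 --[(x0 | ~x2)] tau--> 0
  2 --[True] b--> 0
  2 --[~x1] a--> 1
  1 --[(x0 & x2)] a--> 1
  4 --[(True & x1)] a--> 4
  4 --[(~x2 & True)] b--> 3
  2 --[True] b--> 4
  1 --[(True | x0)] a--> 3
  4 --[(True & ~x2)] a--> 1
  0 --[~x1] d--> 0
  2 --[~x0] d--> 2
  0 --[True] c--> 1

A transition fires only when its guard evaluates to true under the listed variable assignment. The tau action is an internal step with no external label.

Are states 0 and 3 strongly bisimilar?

Answer: NOT BISIMILAR

Trace:
Compute ~ classes (split until stable):
  π0 = {{0,1,2,3,4}}
  π1 = {{0},{1},{2},{3},{4}}
Fixed point at round 2; 5 class(es).
[0]={0}  [3]={3}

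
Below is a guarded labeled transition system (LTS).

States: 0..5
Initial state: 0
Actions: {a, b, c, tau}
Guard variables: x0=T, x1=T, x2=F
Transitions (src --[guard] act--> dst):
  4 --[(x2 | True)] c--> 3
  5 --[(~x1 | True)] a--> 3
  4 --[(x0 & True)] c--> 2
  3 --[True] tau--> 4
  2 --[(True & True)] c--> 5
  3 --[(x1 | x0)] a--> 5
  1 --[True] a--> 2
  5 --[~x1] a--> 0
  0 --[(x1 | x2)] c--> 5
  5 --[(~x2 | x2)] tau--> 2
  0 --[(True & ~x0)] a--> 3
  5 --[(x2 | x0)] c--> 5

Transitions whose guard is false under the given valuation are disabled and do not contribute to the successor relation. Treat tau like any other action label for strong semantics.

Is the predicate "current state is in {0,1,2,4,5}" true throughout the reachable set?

Safe = {0,1,2,4,5}
Reachable = {0,2,3,4,5}
  0: ok
  2: ok
  3: outside
  4: ok
  5: ok
witness against invariant: c·a → 3

Answer: INVARIANT VIOLATED at state 3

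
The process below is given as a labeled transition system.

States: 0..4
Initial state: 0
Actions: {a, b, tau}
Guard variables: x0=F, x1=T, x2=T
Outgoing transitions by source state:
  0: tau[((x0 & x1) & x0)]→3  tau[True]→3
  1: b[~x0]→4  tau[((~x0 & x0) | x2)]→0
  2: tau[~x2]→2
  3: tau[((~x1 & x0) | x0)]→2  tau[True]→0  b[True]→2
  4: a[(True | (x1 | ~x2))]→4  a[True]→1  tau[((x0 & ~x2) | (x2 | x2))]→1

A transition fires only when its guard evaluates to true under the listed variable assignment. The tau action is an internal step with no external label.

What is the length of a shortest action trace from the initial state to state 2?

Breadth-first toward 2:
  L0 = {0}
  L1 = {3}
  L2 = {2}
depth(2)=2, e.g. tau·b

Answer: 2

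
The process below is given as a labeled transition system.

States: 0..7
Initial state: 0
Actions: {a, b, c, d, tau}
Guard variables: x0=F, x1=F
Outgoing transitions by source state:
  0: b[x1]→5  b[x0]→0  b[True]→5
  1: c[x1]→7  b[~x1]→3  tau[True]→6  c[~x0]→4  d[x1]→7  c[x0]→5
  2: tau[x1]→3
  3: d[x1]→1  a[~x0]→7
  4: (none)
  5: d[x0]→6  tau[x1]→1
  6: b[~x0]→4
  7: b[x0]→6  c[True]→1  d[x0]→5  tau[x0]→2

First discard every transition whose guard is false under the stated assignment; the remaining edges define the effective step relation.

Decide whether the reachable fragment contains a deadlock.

Answer: DEADLOCK at state 5

Trace:
Reachable = {0,5}
  0: b→5  [1 out]
  5: ∅  [deadlock]
Path to 5: b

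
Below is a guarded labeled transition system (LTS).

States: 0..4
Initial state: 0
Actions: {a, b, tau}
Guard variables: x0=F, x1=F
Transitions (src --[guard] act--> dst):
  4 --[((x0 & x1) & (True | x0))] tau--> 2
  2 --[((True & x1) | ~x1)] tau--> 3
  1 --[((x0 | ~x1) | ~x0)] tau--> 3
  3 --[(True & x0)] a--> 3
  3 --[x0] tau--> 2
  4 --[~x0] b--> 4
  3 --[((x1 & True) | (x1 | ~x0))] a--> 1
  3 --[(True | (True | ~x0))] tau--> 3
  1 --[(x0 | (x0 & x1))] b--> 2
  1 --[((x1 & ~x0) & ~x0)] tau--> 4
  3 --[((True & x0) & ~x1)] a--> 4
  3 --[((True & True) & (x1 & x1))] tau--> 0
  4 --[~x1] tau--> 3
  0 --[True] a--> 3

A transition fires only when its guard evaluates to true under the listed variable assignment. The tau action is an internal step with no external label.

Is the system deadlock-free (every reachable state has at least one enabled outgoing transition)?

Reachable = {0,1,3}
  0: a→3  [1 out]
  1: tau→3  [1 out]
  3: a→1  tau→3  [2 out]

Answer: DEADLOCK-FREE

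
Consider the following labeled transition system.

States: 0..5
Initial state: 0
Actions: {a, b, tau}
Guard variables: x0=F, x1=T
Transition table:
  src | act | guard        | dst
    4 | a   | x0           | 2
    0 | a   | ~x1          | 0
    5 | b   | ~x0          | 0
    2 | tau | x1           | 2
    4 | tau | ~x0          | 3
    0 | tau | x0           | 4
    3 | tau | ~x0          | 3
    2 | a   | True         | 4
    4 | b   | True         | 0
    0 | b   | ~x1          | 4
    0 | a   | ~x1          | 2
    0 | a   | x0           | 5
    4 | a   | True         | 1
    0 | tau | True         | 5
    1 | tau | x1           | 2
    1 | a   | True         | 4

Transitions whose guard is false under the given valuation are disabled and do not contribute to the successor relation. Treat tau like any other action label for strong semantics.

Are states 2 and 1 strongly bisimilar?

Bisimulation quotient by refinement:
  round 0: {{0,1,2,3,4,5}}
  round 1: {{0,3},{1,2},{4},{5}}
  round 2: {{0},{1,2},{3},{4},{5}}
5 equivalence class(es) (converged in 3)
class of 2: {1,2}; class of 1: {1,2}

Answer: BISIMILAR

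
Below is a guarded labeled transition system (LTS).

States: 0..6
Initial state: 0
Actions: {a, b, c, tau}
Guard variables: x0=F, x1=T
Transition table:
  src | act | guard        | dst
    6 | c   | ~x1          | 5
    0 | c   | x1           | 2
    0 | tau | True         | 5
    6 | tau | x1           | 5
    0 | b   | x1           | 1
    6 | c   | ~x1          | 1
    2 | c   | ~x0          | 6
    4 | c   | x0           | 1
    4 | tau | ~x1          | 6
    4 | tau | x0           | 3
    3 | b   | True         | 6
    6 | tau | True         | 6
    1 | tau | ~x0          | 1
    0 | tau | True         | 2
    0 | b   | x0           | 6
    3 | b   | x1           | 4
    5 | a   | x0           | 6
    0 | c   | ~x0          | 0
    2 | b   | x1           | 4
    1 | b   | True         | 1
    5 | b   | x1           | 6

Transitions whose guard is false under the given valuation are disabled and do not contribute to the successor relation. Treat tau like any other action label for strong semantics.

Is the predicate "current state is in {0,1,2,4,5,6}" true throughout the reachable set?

Allowed set {0,1,2,4,5,6}
Reach set: {0,1,2,4,5,6}
  0: safe
  1: safe
  2: safe
  4: safe
  5: safe
  6: safe

Answer: INVARIANT HOLDS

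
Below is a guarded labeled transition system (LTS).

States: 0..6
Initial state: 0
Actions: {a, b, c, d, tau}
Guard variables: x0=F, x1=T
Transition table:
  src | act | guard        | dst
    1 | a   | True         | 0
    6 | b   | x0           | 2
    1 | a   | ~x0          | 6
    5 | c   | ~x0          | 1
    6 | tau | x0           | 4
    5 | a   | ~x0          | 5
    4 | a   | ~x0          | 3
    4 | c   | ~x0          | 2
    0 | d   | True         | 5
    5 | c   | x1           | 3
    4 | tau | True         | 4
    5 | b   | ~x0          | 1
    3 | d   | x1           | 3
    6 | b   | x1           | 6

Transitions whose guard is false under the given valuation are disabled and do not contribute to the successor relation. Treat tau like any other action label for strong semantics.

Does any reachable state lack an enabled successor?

Reach set: {0,1,3,5,6}
  0: d→5  [1 out]
  1: a→0  a→6  [2 out]
  3: d→3  [1 out]
  5: a→5  b→1  c→1  c→3  [4 out]
  6: b→6  [1 out]

Answer: DEADLOCK-FREE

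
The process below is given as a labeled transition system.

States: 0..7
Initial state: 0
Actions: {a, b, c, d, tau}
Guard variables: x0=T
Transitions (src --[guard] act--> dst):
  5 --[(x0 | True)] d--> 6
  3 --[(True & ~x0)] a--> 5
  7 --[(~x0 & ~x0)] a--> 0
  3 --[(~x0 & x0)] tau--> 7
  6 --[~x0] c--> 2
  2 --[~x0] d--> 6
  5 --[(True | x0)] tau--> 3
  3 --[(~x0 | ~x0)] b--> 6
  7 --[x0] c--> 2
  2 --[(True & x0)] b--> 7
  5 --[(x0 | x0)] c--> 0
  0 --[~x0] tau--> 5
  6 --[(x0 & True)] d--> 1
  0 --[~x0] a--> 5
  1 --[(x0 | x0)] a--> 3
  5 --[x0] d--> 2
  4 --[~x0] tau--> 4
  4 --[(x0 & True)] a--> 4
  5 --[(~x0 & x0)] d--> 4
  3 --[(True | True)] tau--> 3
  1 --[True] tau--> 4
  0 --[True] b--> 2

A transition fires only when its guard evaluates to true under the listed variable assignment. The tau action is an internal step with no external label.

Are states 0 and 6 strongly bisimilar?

Refine partition for ~:
  round 0: {{0,1,2,3,4,5,6,7}}
  round 1: {{0,2},{1},{3},{4},{5},{6},{7}}
  round 2: {{0},{1},{2},{3},{4},{5},{6},{7}}
8 equivalence class(es) (converged in 3)
class of 0: {0}; class of 6: {6}

Answer: NOT BISIMILAR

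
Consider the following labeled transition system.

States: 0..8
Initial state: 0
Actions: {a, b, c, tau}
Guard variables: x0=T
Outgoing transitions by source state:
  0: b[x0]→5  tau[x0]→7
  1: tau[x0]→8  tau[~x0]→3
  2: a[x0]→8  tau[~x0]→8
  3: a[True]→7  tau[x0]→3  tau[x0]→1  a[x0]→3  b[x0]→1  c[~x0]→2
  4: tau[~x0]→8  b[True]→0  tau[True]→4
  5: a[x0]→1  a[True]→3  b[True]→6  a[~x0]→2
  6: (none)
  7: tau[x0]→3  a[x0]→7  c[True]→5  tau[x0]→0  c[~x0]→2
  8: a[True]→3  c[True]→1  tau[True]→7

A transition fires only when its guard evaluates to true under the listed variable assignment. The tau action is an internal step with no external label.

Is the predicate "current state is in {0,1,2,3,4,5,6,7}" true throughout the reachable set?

Answer: INVARIANT VIOLATED at state 8

Analysis:
Allowed set {0,1,2,3,4,5,6,7}
R = {0,1,3,5,6,7,8}
  0: ✓
  1: ✓
  3: ✓
  5: ✓
  6: ✓
  7: ✓
  8: VIOLATES
reach 8 via b·a·tau — violates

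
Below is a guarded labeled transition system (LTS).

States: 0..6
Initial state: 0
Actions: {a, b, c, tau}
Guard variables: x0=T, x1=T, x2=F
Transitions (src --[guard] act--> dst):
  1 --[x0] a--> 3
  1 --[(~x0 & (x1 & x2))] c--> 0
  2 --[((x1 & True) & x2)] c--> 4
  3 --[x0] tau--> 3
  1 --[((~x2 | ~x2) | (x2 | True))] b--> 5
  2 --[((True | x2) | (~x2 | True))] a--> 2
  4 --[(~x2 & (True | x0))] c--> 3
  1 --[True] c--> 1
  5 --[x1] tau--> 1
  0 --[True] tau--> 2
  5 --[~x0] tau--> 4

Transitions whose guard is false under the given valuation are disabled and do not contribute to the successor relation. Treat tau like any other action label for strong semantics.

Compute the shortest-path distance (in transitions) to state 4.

Answer: UNREACHABLE

Trace:
Layered search for 4:
  L0 = {0}
  L1 = {2}
4 never appears.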